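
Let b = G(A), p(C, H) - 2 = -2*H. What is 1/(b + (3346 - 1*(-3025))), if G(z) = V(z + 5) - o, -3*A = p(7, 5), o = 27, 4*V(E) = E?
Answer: 12/76151 ≈ 0.00015758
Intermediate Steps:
V(E) = E/4
p(C, H) = 2 - 2*H
A = 8/3 (A = -(2 - 2*5)/3 = -(2 - 10)/3 = -⅓*(-8) = 8/3 ≈ 2.6667)
G(z) = -103/4 + z/4 (G(z) = (z + 5)/4 - 1*27 = (5 + z)/4 - 27 = (5/4 + z/4) - 27 = -103/4 + z/4)
b = -301/12 (b = -103/4 + (¼)*(8/3) = -103/4 + ⅔ = -301/12 ≈ -25.083)
1/(b + (3346 - 1*(-3025))) = 1/(-301/12 + (3346 - 1*(-3025))) = 1/(-301/12 + (3346 + 3025)) = 1/(-301/12 + 6371) = 1/(76151/12) = 12/76151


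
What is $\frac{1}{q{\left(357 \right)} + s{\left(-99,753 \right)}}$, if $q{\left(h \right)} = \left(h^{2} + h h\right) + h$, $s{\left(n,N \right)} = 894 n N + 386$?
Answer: $- \frac{1}{66389377} \approx -1.5063 \cdot 10^{-8}$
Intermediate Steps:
$s{\left(n,N \right)} = 386 + 894 N n$ ($s{\left(n,N \right)} = 894 N n + 386 = 386 + 894 N n$)
$q{\left(h \right)} = h + 2 h^{2}$ ($q{\left(h \right)} = \left(h^{2} + h^{2}\right) + h = 2 h^{2} + h = h + 2 h^{2}$)
$\frac{1}{q{\left(357 \right)} + s{\left(-99,753 \right)}} = \frac{1}{357 \left(1 + 2 \cdot 357\right) + \left(386 + 894 \cdot 753 \left(-99\right)\right)} = \frac{1}{357 \left(1 + 714\right) + \left(386 - 66645018\right)} = \frac{1}{357 \cdot 715 - 66644632} = \frac{1}{255255 - 66644632} = \frac{1}{-66389377} = - \frac{1}{66389377}$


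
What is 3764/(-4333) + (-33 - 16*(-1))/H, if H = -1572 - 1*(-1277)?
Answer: -1036719/1278235 ≈ -0.81106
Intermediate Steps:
H = -295 (H = -1572 + 1277 = -295)
3764/(-4333) + (-33 - 16*(-1))/H = 3764/(-4333) + (-33 - 16*(-1))/(-295) = 3764*(-1/4333) + (-33 + 16)*(-1/295) = -3764/4333 - 17*(-1/295) = -3764/4333 + 17/295 = -1036719/1278235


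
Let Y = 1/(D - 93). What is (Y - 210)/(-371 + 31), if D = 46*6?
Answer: 38429/62220 ≈ 0.61763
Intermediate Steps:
D = 276
Y = 1/183 (Y = 1/(276 - 93) = 1/183 ≈ 0.0054645)
(Y - 210)/(-371 + 31) = (1/183 - 210)/(-371 + 31) = -38429/183/(-340) = -38429/183*(-1/340) = 38429/62220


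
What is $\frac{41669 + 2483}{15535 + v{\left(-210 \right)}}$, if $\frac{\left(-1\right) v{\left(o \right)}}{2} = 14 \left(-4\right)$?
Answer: $\frac{44152}{15647} \approx 2.8218$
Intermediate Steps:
$v{\left(o \right)} = 112$ ($v{\left(o \right)} = - 2 \cdot 14 \left(-4\right) = \left(-2\right) \left(-56\right) = 112$)
$\frac{41669 + 2483}{15535 + v{\left(-210 \right)}} = \frac{41669 + 2483}{15535 + 112} = \frac{44152}{15647}$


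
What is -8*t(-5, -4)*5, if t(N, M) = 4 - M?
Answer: -320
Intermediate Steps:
-8*t(-5, -4)*5 = -8*(4 - 1*(-4))*5 = -8*(4 + 4)*5 = -8*8*5 = -64*5 = -320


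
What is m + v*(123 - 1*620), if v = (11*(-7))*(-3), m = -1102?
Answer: -115909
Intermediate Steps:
v = 231 (v = -77*(-3) = 231)
m + v*(123 - 1*620) = -1102 + 231*(123 - 1*620) = -1102 + 231*(123 - 620) = -1102 + 231*(-497) = -1102 - 114807 = -115909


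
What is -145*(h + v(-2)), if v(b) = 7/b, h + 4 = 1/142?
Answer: 77140/71 ≈ 1086.5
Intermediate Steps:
h = -567/142 (h = -4 + 1/142 = -567/142 ≈ -3.9930)
-145*(h + v(-2)) = -145*(-567/142 + 7/(-2)) = -145*(-567/142 + 7*(-½)) = -145*(-567/142 - 7/2) = -145*(-532/71) = 77140/71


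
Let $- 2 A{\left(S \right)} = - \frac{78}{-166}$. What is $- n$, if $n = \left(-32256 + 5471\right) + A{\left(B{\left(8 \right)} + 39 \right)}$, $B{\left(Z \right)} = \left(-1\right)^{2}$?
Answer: $\frac{4446349}{166} \approx 26785.0$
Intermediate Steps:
$B{\left(Z \right)} = 1$
$A{\left(S \right)} = - \frac{39}{166}$ ($A{\left(S \right)} = - \frac{\left(-78\right) \frac{1}{-166}}{2} = - \frac{\left(-78\right) \left(- \frac{1}{166}\right)}{2} = \left(- \frac{1}{2}\right) \frac{39}{83} = - \frac{39}{166}$)
$n = - \frac{4446349}{166}$ ($n = \left(-32256 + 5471\right) - \frac{39}{166} = -26785 - \frac{39}{166} = - \frac{4446349}{166} \approx -26785.0$)
$- n = \left(-1\right) \left(- \frac{4446349}{166}\right) = \frac{4446349}{166}$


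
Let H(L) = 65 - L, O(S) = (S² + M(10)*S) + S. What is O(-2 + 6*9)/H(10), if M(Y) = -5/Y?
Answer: 546/11 ≈ 49.636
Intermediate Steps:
O(S) = S² + S/2 (O(S) = (S² + (-5/10)*S) + S = (S² + (-5*⅒)*S) + S = (S² - S/2) + S = S² + S/2)
O(-2 + 6*9)/H(10) = ((-2 + 6*9)*(½ + (-2 + 6*9)))/(65 - 1*10) = ((-2 + 54)*(½ + (-2 + 54)))/(65 - 10) = (52*(½ + 52))/55 = (52*(105/2))*(1/55) = 2730*(1/55) = 546/11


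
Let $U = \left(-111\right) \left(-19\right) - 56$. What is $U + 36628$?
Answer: $38681$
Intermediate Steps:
$U = 2053$ ($U = 2109 - 56 = 2053$)
$U + 36628 = 2053 + 36628 = 38681$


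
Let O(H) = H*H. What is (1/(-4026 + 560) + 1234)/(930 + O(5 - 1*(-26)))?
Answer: 4277043/6554206 ≈ 0.65257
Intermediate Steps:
O(H) = H²
(1/(-4026 + 560) + 1234)/(930 + O(5 - 1*(-26))) = (1/(-4026 + 560) + 1234)/(930 + (5 - 1*(-26))²) = (1/(-3466) + 1234)/(930 + (5 + 26)²) = (-1/3466 + 1234)/(930 + 31²) = 4277043/(3466*(930 + 961)) = (4277043/3466)/1891 = (4277043/3466)*(1/1891) = 4277043/6554206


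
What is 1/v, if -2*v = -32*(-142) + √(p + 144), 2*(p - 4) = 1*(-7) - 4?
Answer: -18176/41295587 + 2*√570/41295587 ≈ -0.00043899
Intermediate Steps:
p = -3/2 (p = 4 + (1*(-7) - 4)/2 = 4 + (-7 - 4)/2 = 4 + (½)*(-11) = 4 - 11/2 = -3/2 ≈ -1.5000)
v = -2272 - √570/4 (v = -(-32*(-142) + √(-3/2 + 144))/2 = -(4544 + √(285/2))/2 = -(4544 + √570/2)/2 = -2272 - √570/4 ≈ -2278.0)
1/v = 1/(-2272 - √570/4)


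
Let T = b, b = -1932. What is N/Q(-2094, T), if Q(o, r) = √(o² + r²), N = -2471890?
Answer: -247189*√225485/135291 ≈ -867.60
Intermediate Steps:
T = -1932
N/Q(-2094, T) = -2471890/√((-2094)² + (-1932)²) = -2471890/√(4384836 + 3732624) = -2471890*√225485/1352910 = -247189*√225485/135291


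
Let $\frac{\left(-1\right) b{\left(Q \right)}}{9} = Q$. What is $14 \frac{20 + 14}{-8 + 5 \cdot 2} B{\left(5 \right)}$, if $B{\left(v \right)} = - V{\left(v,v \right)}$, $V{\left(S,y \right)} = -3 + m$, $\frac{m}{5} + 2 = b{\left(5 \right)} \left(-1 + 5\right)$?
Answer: $217294$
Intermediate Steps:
$b{\left(Q \right)} = - 9 Q$
$m = -910$ ($m = -10 + 5 \left(-9\right) 5 \left(-1 + 5\right) = -10 + 5 \left(\left(-45\right) 4\right) = -10 + 5 \left(-180\right) = -10 - 900 = -910$)
$V{\left(S,y \right)} = -913$ ($V{\left(S,y \right)} = -3 - 910 = -913$)
$B{\left(v \right)} = 913$ ($B{\left(v \right)} = \left(-1\right) \left(-913\right) = 913$)
$14 \frac{20 + 14}{-8 + 5 \cdot 2} B{\left(5 \right)} = 14 \frac{20 + 14}{-8 + 5 \cdot 2} \cdot 913 = 14 \frac{34}{-8 + 10} \cdot 913 = 14 \cdot \frac{34}{2} \cdot 913 = 14 \cdot 34 \cdot \frac{1}{2} \cdot 913 = 14 \cdot 17 \cdot 913 = 238 \cdot 913 = 217294$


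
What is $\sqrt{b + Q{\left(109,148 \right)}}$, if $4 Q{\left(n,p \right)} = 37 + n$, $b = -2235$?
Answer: $\frac{i \sqrt{8794}}{2} \approx 46.888 i$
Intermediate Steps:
$Q{\left(n,p \right)} = \frac{37}{4} + \frac{n}{4}$ ($Q{\left(n,p \right)} = \frac{37 + n}{4} = \frac{37}{4} + \frac{n}{4}$)
$\sqrt{b + Q{\left(109,148 \right)}} = \sqrt{-2235 + \left(\frac{37}{4} + \frac{1}{4} \cdot 109\right)} = \sqrt{-2235 + \left(\frac{37}{4} + \frac{109}{4}\right)} = \sqrt{-2235 + \frac{73}{2}} = \sqrt{- \frac{4397}{2}} = \frac{i \sqrt{8794}}{2}$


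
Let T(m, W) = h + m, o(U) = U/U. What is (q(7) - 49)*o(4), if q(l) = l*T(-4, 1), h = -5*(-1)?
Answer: -42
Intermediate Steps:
h = 5
o(U) = 1
T(m, W) = 5 + m
q(l) = l (q(l) = l*(5 - 4) = l*1 = l)
(q(7) - 49)*o(4) = (7 - 49)*1 = -42*1 = -42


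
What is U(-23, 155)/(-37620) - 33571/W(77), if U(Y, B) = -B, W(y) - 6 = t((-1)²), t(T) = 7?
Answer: -252587801/97812 ≈ -2582.4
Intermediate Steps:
W(y) = 13 (W(y) = 6 + 7 = 13)
U(-23, 155)/(-37620) - 33571/W(77) = -1*155/(-37620) - 33571/13 = -155*(-1/37620) - 33571*1/13 = 31/7524 - 33571/13 = -252587801/97812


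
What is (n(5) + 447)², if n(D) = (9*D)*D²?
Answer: 2471184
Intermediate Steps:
n(D) = 9*D³
(n(5) + 447)² = (9*5³ + 447)² = (9*125 + 447)² = (1125 + 447)² = 1572² = 2471184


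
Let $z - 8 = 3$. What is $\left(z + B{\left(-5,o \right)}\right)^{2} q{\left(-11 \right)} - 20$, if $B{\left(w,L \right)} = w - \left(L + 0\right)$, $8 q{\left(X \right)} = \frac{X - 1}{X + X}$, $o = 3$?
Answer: $- \frac{853}{44} \approx -19.386$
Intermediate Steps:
$q{\left(X \right)} = \frac{-1 + X}{16 X}$ ($q{\left(X \right)} = \frac{\left(X - 1\right) \frac{1}{X + X}}{8} = \frac{\left(-1 + X\right) \frac{1}{2 X}}{8} = \frac{\frac{1}{2} \frac{1}{X} \left(-1 + X\right)}{8} = \frac{-1 + X}{16 X}$)
$B{\left(w,L \right)} = w - L$
$z = 11$ ($z = 8 + 3 = 11$)
$\left(z + B{\left(-5,o \right)}\right)^{2} q{\left(-11 \right)} - 20 = \left(11 - 8\right)^{2} \frac{-1 - 11}{16 \left(-11\right)} - 20 = \left(11 - 8\right)^{2} \cdot \frac{1}{16} \left(- \frac{1}{11}\right) \left(-12\right) - 20 = \left(11 - 8\right)^{2} \cdot \frac{3}{44} - 20 = 3^{2} \cdot \frac{3}{44} - 20 = 9 \cdot \frac{3}{44} - 20 = \frac{27}{44} - 20 = - \frac{853}{44}$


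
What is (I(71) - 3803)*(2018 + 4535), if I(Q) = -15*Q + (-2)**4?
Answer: -31795156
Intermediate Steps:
I(Q) = 16 - 15*Q (I(Q) = -15*Q + 16 = 16 - 15*Q)
(I(71) - 3803)*(2018 + 4535) = ((16 - 15*71) - 3803)*(2018 + 4535) = ((16 - 1065) - 3803)*6553 = (-1049 - 3803)*6553 = -4852*6553 = -31795156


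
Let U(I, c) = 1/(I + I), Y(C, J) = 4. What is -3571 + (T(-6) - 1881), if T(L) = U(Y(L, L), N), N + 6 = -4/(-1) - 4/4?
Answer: -43615/8 ≈ -5451.9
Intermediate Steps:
N = -3 (N = -6 + (-4/(-1) - 4/4) = -6 + (-4*(-1) - 4*¼) = -6 + (4 - 1) = -6 + 3 = -3)
U(I, c) = 1/(2*I)
T(L) = ⅛ (T(L) = (½)/4 = (½)*(¼) = ⅛)
-3571 + (T(-6) - 1881) = -3571 + (⅛ - 1881) = -3571 - 15047/8 = -43615/8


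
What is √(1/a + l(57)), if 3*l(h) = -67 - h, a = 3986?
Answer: I*√5910373038/11958 ≈ 6.4291*I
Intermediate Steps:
l(h) = -67/3 - h/3 (l(h) = (-67 - h)/3 = -67/3 - h/3)
√(1/a + l(57)) = √(1/3986 + (-67/3 - ⅓*57)) = √(1/3986 + (-67/3 - 19)) = √(1/3986 - 124/3) = √(-494261/11958) = I*√5910373038/11958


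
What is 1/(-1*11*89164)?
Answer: -1/980804 ≈ -1.0196e-6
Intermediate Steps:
1/(-1*11*89164) = (1/89164)/(-11) = -1/11*1/89164 = -1/980804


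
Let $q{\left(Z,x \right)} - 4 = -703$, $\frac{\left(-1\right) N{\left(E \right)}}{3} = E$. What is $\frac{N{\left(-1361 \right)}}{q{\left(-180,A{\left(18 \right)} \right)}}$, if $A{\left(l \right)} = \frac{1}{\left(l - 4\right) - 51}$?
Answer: $- \frac{1361}{233} \approx -5.8412$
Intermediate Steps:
$N{\left(E \right)} = - 3 E$
$A{\left(l \right)} = \frac{1}{-55 + l}$ ($A{\left(l \right)} = \frac{1}{\left(l - 4\right) - 51} = \frac{1}{\left(-4 + l\right) - 51} = \frac{1}{-55 + l}$)
$q{\left(Z,x \right)} = -699$ ($q{\left(Z,x \right)} = 4 - 703 = -699$)
$\frac{N{\left(-1361 \right)}}{q{\left(-180,A{\left(18 \right)} \right)}} = \frac{\left(-3\right) \left(-1361\right)}{-699} = 4083 \left(- \frac{1}{699}\right) = - \frac{1361}{233}$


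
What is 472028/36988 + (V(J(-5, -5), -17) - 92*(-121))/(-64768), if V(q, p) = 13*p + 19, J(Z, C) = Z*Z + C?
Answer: 3771003833/299454848 ≈ 12.593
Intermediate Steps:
J(Z, C) = C + Z**2 (J(Z, C) = Z**2 + C = C + Z**2)
V(q, p) = 19 + 13*p
472028/36988 + (V(J(-5, -5), -17) - 92*(-121))/(-64768) = 472028/36988 + ((19 + 13*(-17)) - 92*(-121))/(-64768) = 472028*(1/36988) + ((19 - 221) + 11132)*(-1/64768) = 118007/9247 + (-202 + 11132)*(-1/64768) = 118007/9247 + 10930*(-1/64768) = 118007/9247 - 5465/32384 = 3771003833/299454848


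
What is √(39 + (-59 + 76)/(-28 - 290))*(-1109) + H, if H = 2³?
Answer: 8 - 1109*√3938430/318 ≈ -6913.0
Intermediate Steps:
H = 8
√(39 + (-59 + 76)/(-28 - 290))*(-1109) + H = √(39 + (-59 + 76)/(-28 - 290))*(-1109) + 8 = √(39 + 17/(-318))*(-1109) + 8 = √(39 + 17*(-1/318))*(-1109) + 8 = √(39 - 17/318)*(-1109) + 8 = √(12385/318)*(-1109) + 8 = (√3938430/318)*(-1109) + 8 = -1109*√3938430/318 + 8 = 8 - 1109*√3938430/318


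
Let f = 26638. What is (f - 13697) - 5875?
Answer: 7066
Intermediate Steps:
(f - 13697) - 5875 = (26638 - 13697) - 5875 = 12941 - 5875 = 7066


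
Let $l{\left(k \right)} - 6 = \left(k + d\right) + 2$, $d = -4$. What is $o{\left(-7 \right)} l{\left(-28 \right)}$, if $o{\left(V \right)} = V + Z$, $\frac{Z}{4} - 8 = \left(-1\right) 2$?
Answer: $-408$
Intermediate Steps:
$Z = 24$ ($Z = 32 + 4 \left(\left(-1\right) 2\right) = 32 + 4 \left(-2\right) = 32 - 8 = 24$)
$o{\left(V \right)} = 24 + V$ ($o{\left(V \right)} = V + 24 = 24 + V$)
$l{\left(k \right)} = 4 + k$ ($l{\left(k \right)} = 6 + \left(\left(k - 4\right) + 2\right) = 6 + \left(\left(-4 + k\right) + 2\right) = 6 + \left(-2 + k\right) = 4 + k$)
$o{\left(-7 \right)} l{\left(-28 \right)} = \left(24 - 7\right) \left(4 - 28\right) = 17 \left(-24\right) = -408$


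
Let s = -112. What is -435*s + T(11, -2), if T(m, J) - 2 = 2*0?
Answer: 48722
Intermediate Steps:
T(m, J) = 2 (T(m, J) = 2 + 2*0 = 2 + 0 = 2)
-435*s + T(11, -2) = -435*(-112) + 2 = 48720 + 2 = 48722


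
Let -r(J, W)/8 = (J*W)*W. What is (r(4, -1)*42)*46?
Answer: -61824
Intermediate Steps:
r(J, W) = -8*J*W² (r(J, W) = -8*J*W*W = -8*J*W²)
(r(4, -1)*42)*46 = (-8*4*(-1)²*42)*46 = (-8*4*1*42)*46 = -32*42*46 = -1344*46 = -61824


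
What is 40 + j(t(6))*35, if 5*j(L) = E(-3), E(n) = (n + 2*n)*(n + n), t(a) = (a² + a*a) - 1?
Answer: 418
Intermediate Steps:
t(a) = -1 + 2*a² (t(a) = (a² + a²) - 1 = 2*a² - 1 = -1 + 2*a²)
E(n) = 6*n² (E(n) = (3*n)*(2*n) = 6*n²)
j(L) = 54/5 (j(L) = (6*(-3)²)/5 = (6*9)/5 = (⅕)*54 = 54/5)
40 + j(t(6))*35 = 40 + (54/5)*35 = 40 + 378 = 418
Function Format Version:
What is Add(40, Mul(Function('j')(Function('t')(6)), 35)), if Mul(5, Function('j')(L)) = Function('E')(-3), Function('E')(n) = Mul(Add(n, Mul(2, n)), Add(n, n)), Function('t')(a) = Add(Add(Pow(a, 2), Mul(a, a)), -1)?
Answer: 418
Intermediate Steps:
Function('t')(a) = Add(-1, Mul(2, Pow(a, 2))) (Function('t')(a) = Add(Add(Pow(a, 2), Pow(a, 2)), -1) = Add(Mul(2, Pow(a, 2)), -1) = Add(-1, Mul(2, Pow(a, 2))))
Function('E')(n) = Mul(6, Pow(n, 2)) (Function('E')(n) = Mul(Mul(3, n), Mul(2, n)) = Mul(6, Pow(n, 2)))
Function('j')(L) = Rational(54, 5) (Function('j')(L) = Mul(Rational(1, 5), Mul(6, Pow(-3, 2))) = Mul(Rational(1, 5), Mul(6, 9)) = Mul(Rational(1, 5), 54) = Rational(54, 5))
Add(40, Mul(Function('j')(Function('t')(6)), 35)) = Add(40, Mul(Rational(54, 5), 35)) = Add(40, 378) = 418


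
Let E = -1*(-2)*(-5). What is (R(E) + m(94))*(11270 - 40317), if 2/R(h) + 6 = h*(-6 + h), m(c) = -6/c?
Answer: 5344648/3619 ≈ 1476.8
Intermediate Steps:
E = -10 (E = 2*(-5) = -10)
R(h) = 2/(-6 + h*(-6 + h))
(R(E) + m(94))*(11270 - 40317) = (2/(-6 + (-10)² - 6*(-10)) - 6/94)*(11270 - 40317) = (2/(-6 + 100 + 60) - 6*1/94)*(-29047) = (2/154 - 3/47)*(-29047) = (2*(1/154) - 3/47)*(-29047) = (1/77 - 3/47)*(-29047) = -184/3619*(-29047) = 5344648/3619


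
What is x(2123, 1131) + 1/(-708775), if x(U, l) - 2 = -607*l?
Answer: -486584669126/708775 ≈ -6.8652e+5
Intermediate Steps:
x(U, l) = 2 - 607*l
x(2123, 1131) + 1/(-708775) = (2 - 607*1131) + 1/(-708775) = (2 - 686517) - 1/708775 = -686515 - 1/708775 = -486584669126/708775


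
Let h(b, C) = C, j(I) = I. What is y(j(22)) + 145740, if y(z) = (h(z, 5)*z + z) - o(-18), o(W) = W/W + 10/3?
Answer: 437603/3 ≈ 1.4587e+5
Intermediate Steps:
o(W) = 13/3 (o(W) = 1 + 10*(⅓) = 1 + 10/3 = 13/3)
y(z) = -13/3 + 6*z (y(z) = (5*z + z) - 1*13/3 = 6*z - 13/3 = -13/3 + 6*z)
y(j(22)) + 145740 = (-13/3 + 6*22) + 145740 = (-13/3 + 132) + 145740 = 383/3 + 145740 = 437603/3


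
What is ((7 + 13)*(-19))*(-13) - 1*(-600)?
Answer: 5540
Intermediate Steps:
((7 + 13)*(-19))*(-13) - 1*(-600) = (20*(-19))*(-13) + 600 = -380*(-13) + 600 = 4940 + 600 = 5540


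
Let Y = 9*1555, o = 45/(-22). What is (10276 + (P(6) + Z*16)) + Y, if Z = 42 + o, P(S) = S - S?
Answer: 274013/11 ≈ 24910.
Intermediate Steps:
P(S) = 0
o = -45/22 (o = 45*(-1/22) = -45/22 ≈ -2.0455)
Y = 13995
Z = 879/22 (Z = 42 - 45/22 = 879/22 ≈ 39.955)
(10276 + (P(6) + Z*16)) + Y = (10276 + (0 + (879/22)*16)) + 13995 = (10276 + (0 + 7032/11)) + 13995 = (10276 + 7032/11) + 13995 = 120068/11 + 13995 = 274013/11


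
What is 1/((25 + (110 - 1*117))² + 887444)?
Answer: 1/887768 ≈ 1.1264e-6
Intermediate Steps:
1/((25 + (110 - 1*117))² + 887444) = 1/((25 + (110 - 117))² + 887444) = 1/((25 - 7)² + 887444) = 1/(18² + 887444) = 1/(324 + 887444) = 1/887768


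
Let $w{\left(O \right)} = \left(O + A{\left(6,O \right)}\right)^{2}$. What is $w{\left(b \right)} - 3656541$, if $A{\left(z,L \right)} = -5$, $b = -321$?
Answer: $-3550265$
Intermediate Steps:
$w{\left(O \right)} = \left(-5 + O\right)^{2}$ ($w{\left(O \right)} = \left(O - 5\right)^{2} = \left(-5 + O\right)^{2}$)
$w{\left(b \right)} - 3656541 = \left(-5 - 321\right)^{2} - 3656541 = \left(-326\right)^{2} - 3656541 = 106276 - 3656541 = -3550265$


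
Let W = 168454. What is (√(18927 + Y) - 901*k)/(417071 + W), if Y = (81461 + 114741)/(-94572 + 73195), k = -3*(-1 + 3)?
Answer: 1802/195175 + √8644992983429/12516767925 ≈ 0.0094676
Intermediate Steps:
k = -6 (k = -3*2 = -6)
Y = -196202/21377 (Y = 196202/(-21377) = 196202*(-1/21377) = -196202/21377 ≈ -9.1782)
(√(18927 + Y) - 901*k)/(417071 + W) = (√(18927 - 196202/21377) - 901*(-6))/(417071 + 168454) = (√(404406277/21377) + 5406)/585525 = (√8644992983429/21377 + 5406)*(1/585525) = (5406 + √8644992983429/21377)*(1/585525) = 1802/195175 + √8644992983429/12516767925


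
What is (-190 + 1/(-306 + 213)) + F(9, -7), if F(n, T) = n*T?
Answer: -23530/93 ≈ -253.01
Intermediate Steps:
F(n, T) = T*n
(-190 + 1/(-306 + 213)) + F(9, -7) = (-190 + 1/(-306 + 213)) - 7*9 = (-190 + 1/(-93)) - 63 = (-190 - 1/93) - 63 = -17671/93 - 63 = -23530/93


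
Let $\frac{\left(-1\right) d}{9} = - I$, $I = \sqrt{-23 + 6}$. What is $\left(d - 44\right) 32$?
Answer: $-1408 + 288 i \sqrt{17} \approx -1408.0 + 1187.5 i$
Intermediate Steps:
$I = i \sqrt{17}$ ($I = \sqrt{-17} = i \sqrt{17} \approx 4.1231 i$)
$d = 9 i \sqrt{17}$ ($d = - 9 \left(- i \sqrt{17}\right) = 9 i \sqrt{17} \approx 37.108 i$)
$\left(d - 44\right) 32 = \left(9 i \sqrt{17} - 44\right) 32 = \left(-44 + 9 i \sqrt{17}\right) 32 = -1408 + 288 i \sqrt{17}$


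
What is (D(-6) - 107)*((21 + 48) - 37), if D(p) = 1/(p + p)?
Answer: -10280/3 ≈ -3426.7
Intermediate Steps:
D(p) = 1/(2*p)
(D(-6) - 107)*((21 + 48) - 37) = ((½)/(-6) - 107)*((21 + 48) - 37) = ((½)*(-⅙) - 107)*(69 - 37) = (-1/12 - 107)*32 = -1285/12*32 = -10280/3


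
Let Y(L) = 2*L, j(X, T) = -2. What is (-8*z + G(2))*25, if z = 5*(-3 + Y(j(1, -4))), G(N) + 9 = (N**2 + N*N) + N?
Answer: 7025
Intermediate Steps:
G(N) = -9 + N + 2*N**2 (G(N) = -9 + ((N**2 + N*N) + N) = -9 + ((N**2 + N**2) + N) = -9 + (2*N**2 + N) = -9 + (N + 2*N**2) = -9 + N + 2*N**2)
z = -35 (z = 5*(-3 + 2*(-2)) = 5*(-3 - 4) = 5*(-7) = -35)
(-8*z + G(2))*25 = (-8*(-35) + (-9 + 2 + 2*2**2))*25 = (280 + (-9 + 2 + 2*4))*25 = (280 + (-9 + 2 + 8))*25 = (280 + 1)*25 = 281*25 = 7025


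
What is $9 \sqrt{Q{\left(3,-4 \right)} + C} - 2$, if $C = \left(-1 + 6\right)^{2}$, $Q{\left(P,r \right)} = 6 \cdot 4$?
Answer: $61$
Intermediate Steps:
$Q{\left(P,r \right)} = 24$
$C = 25$ ($C = 5^{2} = 25$)
$9 \sqrt{Q{\left(3,-4 \right)} + C} - 2 = 9 \sqrt{24 + 25} - 2 = 9 \sqrt{49} - 2 = 9 \cdot 7 - 2 = 63 - 2 = 61$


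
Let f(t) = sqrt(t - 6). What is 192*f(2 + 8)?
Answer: 384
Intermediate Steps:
f(t) = sqrt(-6 + t)
192*f(2 + 8) = 192*sqrt(-6 + (2 + 8)) = 192*sqrt(-6 + 10) = 192*sqrt(4) = 192*2 = 384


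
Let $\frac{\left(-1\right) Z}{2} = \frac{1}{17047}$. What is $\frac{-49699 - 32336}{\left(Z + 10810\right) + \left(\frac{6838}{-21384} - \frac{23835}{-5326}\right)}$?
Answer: $- \frac{39817799931153420}{5248928789263439} \approx -7.5859$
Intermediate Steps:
$Z = - \frac{2}{17047} \approx -0.00011732$
$\frac{-49699 - 32336}{\left(Z + 10810\right) + \left(\frac{6838}{-21384} - \frac{23835}{-5326}\right)} = \frac{-49699 - 32336}{\left(- \frac{2}{17047} + 10810\right) + \left(\frac{6838}{-21384} - \frac{23835}{-5326}\right)} = - \frac{82035}{\frac{184278068}{17047} + \left(6838 \left(- \frac{1}{21384}\right) - - \frac{23835}{5326}\right)} = - \frac{82035}{\frac{184278068}{17047} + \left(- \frac{3419}{10692} + \frac{23835}{5326}\right)} = - \frac{82035}{\frac{184278068}{17047} + \frac{118317113}{28472796}} = - \frac{82035}{\frac{5248928789263439}{485375753412}} = \left(-82035\right) \frac{485375753412}{5248928789263439} = - \frac{39817799931153420}{5248928789263439}$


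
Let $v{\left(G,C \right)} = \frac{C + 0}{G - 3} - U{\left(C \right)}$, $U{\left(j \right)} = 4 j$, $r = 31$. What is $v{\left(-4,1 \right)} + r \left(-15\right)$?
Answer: $- \frac{3284}{7} \approx -469.14$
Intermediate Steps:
$v{\left(G,C \right)} = - 4 C + \frac{C}{-3 + G}$ ($v{\left(G,C \right)} = \frac{C + 0}{G - 3} - 4 C = \frac{C}{-3 + G} - 4 C = - 4 C + \frac{C}{-3 + G}$)
$v{\left(-4,1 \right)} + r \left(-15\right) = 1 \frac{1}{-3 - 4} \left(13 - -16\right) + 31 \left(-15\right) = 1 \frac{1}{-7} \left(13 + 16\right) - 465 = 1 \left(- \frac{1}{7}\right) 29 - 465 = - \frac{29}{7} - 465 = - \frac{3284}{7}$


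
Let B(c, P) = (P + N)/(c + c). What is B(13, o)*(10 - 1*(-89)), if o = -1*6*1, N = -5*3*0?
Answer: -297/13 ≈ -22.846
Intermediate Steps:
N = 0 (N = -15*0 = 0)
o = -6 (o = -6*1 = -6)
B(c, P) = P/(2*c) (B(c, P) = (P + 0)/(c + c) = P/((2*c)) = P*(1/(2*c)) = P/(2*c))
B(13, o)*(10 - 1*(-89)) = ((1/2)*(-6)/13)*(10 - 1*(-89)) = ((1/2)*(-6)*(1/13))*(10 + 89) = -3/13*99 = -297/13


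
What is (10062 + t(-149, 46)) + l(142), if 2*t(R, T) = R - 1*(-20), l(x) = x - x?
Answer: 19995/2 ≈ 9997.5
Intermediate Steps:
l(x) = 0
t(R, T) = 10 + R/2 (t(R, T) = (R - 1*(-20))/2 = (R + 20)/2 = (20 + R)/2 = 10 + R/2)
(10062 + t(-149, 46)) + l(142) = (10062 + (10 + (1/2)*(-149))) + 0 = (10062 + (10 - 149/2)) + 0 = (10062 - 129/2) + 0 = 19995/2 + 0 = 19995/2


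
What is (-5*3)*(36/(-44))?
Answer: 135/11 ≈ 12.273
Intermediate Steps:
(-5*3)*(36/(-44)) = -540*(-1)/44 = -15*(-9/11) = 135/11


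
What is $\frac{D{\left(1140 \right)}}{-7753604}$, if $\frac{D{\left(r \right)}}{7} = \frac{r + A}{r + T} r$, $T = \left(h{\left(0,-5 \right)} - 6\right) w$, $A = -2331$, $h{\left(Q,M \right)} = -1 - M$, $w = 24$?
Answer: $\frac{113145}{100796852} \approx 0.0011225$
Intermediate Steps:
$T = -48$ ($T = \left(\left(-1 - -5\right) - 6\right) 24 = \left(\left(-1 + 5\right) - 6\right) 24 = \left(4 - 6\right) 24 = \left(-2\right) 24 = -48$)
$D{\left(r \right)} = \frac{7 r \left(-2331 + r\right)}{-48 + r}$ ($D{\left(r \right)} = 7 \frac{r - 2331}{r - 48} r = 7 \frac{-2331 + r}{-48 + r} r = 7 \frac{r \left(-2331 + r\right)}{-48 + r} = \frac{7 r \left(-2331 + r\right)}{-48 + r}$)
$\frac{D{\left(1140 \right)}}{-7753604} = \frac{7 \cdot 1140 \frac{1}{-48 + 1140} \left(-2331 + 1140\right)}{-7753604} = 7 \cdot 1140 \cdot \frac{1}{1092} \left(-1191\right) \left(- \frac{1}{7753604}\right) = \left(- \frac{113145}{13}\right) \left(- \frac{1}{7753604}\right) = \frac{113145}{100796852}$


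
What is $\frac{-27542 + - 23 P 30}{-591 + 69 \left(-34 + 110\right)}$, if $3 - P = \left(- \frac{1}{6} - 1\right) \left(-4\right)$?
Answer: $- \frac{26392}{4653} \approx -5.672$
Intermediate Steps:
$P = - \frac{5}{3}$ ($P = 3 - \left(- \frac{1}{6} - 1\right) \left(-4\right) = 3 - \left(- \frac{7}{6}\right) \left(-4\right) = 3 - \frac{14}{3} = - \frac{5}{3} \approx -1.6667$)
$\frac{-27542 + - 23 P 30}{-591 + 69 \left(-34 + 110\right)} = \frac{-27542 + \left(-23\right) \left(- \frac{5}{3}\right) 30}{-591 + 69 \left(-34 + 110\right)} = \frac{-27542 + \frac{115}{3} \cdot 30}{-591 + 69 \cdot 76} = \frac{-27542 + 1150}{-591 + 5244} = - \frac{26392}{4653}$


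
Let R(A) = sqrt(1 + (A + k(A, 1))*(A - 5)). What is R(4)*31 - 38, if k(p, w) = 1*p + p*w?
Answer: -38 + 31*I*sqrt(11) ≈ -38.0 + 102.82*I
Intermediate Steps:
k(p, w) = p + p*w
R(A) = sqrt(1 + 3*A*(-5 + A)) (R(A) = sqrt(1 + (A + A*(1 + 1))*(A - 5)) = sqrt(1 + (A + A*2)*(-5 + A)) = sqrt(1 + (A + 2*A)*(-5 + A)) = sqrt(1 + (3*A)*(-5 + A)) = sqrt(1 + 3*A*(-5 + A)))
R(4)*31 - 38 = sqrt(1 - 15*4 + 3*4**2)*31 - 38 = sqrt(1 - 60 + 3*16)*31 - 38 = sqrt(1 - 60 + 48)*31 - 38 = sqrt(-11)*31 - 38 = (I*sqrt(11))*31 - 38 = 31*I*sqrt(11) - 38 = -38 + 31*I*sqrt(11)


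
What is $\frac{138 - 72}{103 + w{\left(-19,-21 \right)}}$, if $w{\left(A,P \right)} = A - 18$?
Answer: $1$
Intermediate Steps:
$w{\left(A,P \right)} = -18 + A$
$\frac{138 - 72}{103 + w{\left(-19,-21 \right)}} = \frac{138 - 72}{103 - 37} = \frac{66}{103 - 37} = \frac{66}{66} = 66 \cdot \frac{1}{66} = 1$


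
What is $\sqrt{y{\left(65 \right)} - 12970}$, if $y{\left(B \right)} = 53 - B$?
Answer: $i \sqrt{12982} \approx 113.94 i$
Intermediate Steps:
$\sqrt{y{\left(65 \right)} - 12970} = \sqrt{\left(53 - 65\right) - 12970} = \sqrt{-12 - 12970} = \sqrt{-12982} = i \sqrt{12982}$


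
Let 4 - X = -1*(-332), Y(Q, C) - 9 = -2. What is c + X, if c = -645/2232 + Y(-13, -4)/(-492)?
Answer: -3338187/10168 ≈ -328.30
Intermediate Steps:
Y(Q, C) = 7 (Y(Q, C) = 9 - 2 = 7)
X = -328 (X = 4 - (-1)*(-332) = 4 - 1*332 = 4 - 332 = -328)
c = -3083/10168 (c = -645/2232 + 7/(-492) = -645*1/2232 + 7*(-1/492) = -215/744 - 7/492 = -3083/10168 ≈ -0.30321)
c + X = -3083/10168 - 328 = -3338187/10168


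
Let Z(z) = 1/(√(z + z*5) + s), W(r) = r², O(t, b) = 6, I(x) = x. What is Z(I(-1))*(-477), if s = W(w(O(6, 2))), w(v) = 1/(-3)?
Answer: 4293*I/(-I + 9*√6) ≈ -8.8152 + 194.33*I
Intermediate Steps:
w(v) = -⅓
s = ⅑ (s = (-⅓)² = ⅑ ≈ 0.11111)
Z(z) = 1/(⅑ + √6*√z) (Z(z) = 1/(√(z + z*5) + ⅑) = 1/(√(z + 5*z) + ⅑) = 1/(√(6*z) + ⅑) = 1/(√6*√z + ⅑) = 1/(⅑ + √6*√z))
Z(I(-1))*(-477) = (9/(1 + 9*√6*√(-1)))*(-477) = (9/(1 + 9*√6*I))*(-477) = (9/(1 + 9*I*√6))*(-477) = -4293/(1 + 9*I*√6)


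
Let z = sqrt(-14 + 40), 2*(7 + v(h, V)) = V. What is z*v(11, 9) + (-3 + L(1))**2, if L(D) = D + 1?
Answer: 1 - 5*sqrt(26)/2 ≈ -11.748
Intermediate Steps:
L(D) = 1 + D
v(h, V) = -7 + V/2
z = sqrt(26) ≈ 5.0990
z*v(11, 9) + (-3 + L(1))**2 = sqrt(26)*(-7 + (1/2)*9) + (-3 + (1 + 1))**2 = sqrt(26)*(-7 + 9/2) + (-3 + 2)**2 = sqrt(26)*(-5/2) + (-1)**2 = -5*sqrt(26)/2 + 1 = 1 - 5*sqrt(26)/2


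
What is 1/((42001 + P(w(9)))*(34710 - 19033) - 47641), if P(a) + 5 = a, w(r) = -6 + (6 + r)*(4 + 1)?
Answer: 1/659405364 ≈ 1.5165e-9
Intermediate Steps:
w(r) = 24 + 5*r (w(r) = -6 + (6 + r)*5 = -6 + (30 + 5*r) = 24 + 5*r)
P(a) = -5 + a
1/((42001 + P(w(9)))*(34710 - 19033) - 47641) = 1/((42001 + (-5 + (24 + 5*9)))*(34710 - 19033) - 47641) = 1/((42001 + (-5 + (24 + 45)))*15677 - 47641) = 1/((42001 + (-5 + 69))*15677 - 47641) = 1/((42001 + 64)*15677 - 47641) = 1/(42065*15677 - 47641) = 1/(659453005 - 47641) = 1/659405364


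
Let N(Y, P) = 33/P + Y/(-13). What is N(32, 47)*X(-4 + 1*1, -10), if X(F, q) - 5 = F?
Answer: -2150/611 ≈ -3.5188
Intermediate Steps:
N(Y, P) = 33/P - Y/13 (N(Y, P) = 33/P + Y*(-1/13) = 33/P - Y/13)
X(F, q) = 5 + F
N(32, 47)*X(-4 + 1*1, -10) = (33/47 - 1/13*32)*(5 + (-4 + 1*1)) = (33*(1/47) - 32/13)*(5 + (-4 + 1)) = (33/47 - 32/13)*(5 - 3) = -1075/611*2 = -2150/611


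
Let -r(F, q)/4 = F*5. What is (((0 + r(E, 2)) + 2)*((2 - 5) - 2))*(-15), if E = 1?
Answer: -1350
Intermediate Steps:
r(F, q) = -20*F (r(F, q) = -4*F*5 = -20*F)
(((0 + r(E, 2)) + 2)*((2 - 5) - 2))*(-15) = (((0 - 20*1) + 2)*((2 - 5) - 2))*(-15) = (((0 - 20) + 2)*(-3 - 2))*(-15) = ((-20 + 2)*(-5))*(-15) = -18*(-5)*(-15) = 90*(-15) = -1350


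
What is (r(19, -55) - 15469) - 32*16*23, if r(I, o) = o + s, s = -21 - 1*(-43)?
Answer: -27278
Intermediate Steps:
s = 22 (s = -21 + 43 = 22)
r(I, o) = 22 + o (r(I, o) = o + 22 = 22 + o)
(r(19, -55) - 15469) - 32*16*23 = ((22 - 55) - 15469) - 32*16*23 = (-33 - 15469) - 512*23 = -15502 - 11776 = -27278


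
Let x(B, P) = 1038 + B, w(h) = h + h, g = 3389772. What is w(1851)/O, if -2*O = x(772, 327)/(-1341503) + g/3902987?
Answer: -19383186184544622/2270162450423 ≈ -8538.2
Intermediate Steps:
w(h) = 2*h
O = -2270162450423/5235868769461 (O = -((1038 + 772)/(-1341503) + 3389772/3902987)/2 = -(1810*(-1/1341503) + 3389772*(1/3902987))/2 = -(-1810/1341503 + 3389772/3902987)/2 = -½*4540324900846/5235868769461 = -2270162450423/5235868769461 ≈ -0.43358)
w(1851)/O = (2*1851)/(-2270162450423/5235868769461) = 3702*(-5235868769461/2270162450423) = -19383186184544622/2270162450423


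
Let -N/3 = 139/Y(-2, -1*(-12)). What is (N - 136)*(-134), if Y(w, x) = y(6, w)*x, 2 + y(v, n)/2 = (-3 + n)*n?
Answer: 592481/32 ≈ 18515.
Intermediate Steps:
y(v, n) = -4 + 2*n*(-3 + n) (y(v, n) = -4 + 2*((-3 + n)*n) = -4 + 2*(n*(-3 + n)) = -4 + 2*n*(-3 + n))
Y(w, x) = x*(-4 - 6*w + 2*w²) (Y(w, x) = (-4 - 6*w + 2*w²)*x = x*(-4 - 6*w + 2*w²))
N = -139/64 (N = -417/(2*(-1*(-12))*(-2 + (-2)² - 3*(-2))) = -417/(2*12*(-2 + 4 + 6)) = -417/(2*12*8) = -417/192 = -3*139/192 = -139/64 ≈ -2.1719)
(N - 136)*(-134) = (-139/64 - 136)*(-134) = -8843/64*(-134) = 592481/32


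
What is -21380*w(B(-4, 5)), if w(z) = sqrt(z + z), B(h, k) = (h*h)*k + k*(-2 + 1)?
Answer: -106900*sqrt(6) ≈ -2.6185e+5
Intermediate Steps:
B(h, k) = -k + k*h**2 (B(h, k) = h**2*k + k*(-1) = k*h**2 - k = -k + k*h**2)
w(z) = sqrt(2)*sqrt(z) (w(z) = sqrt(2*z) = sqrt(2)*sqrt(z))
-21380*w(B(-4, 5)) = -21380*sqrt(2)*sqrt(5*(-1 + (-4)**2)) = -21380*sqrt(2)*sqrt(5*(-1 + 16)) = -21380*sqrt(2)*sqrt(5*15) = -21380*sqrt(2)*sqrt(75) = -21380*sqrt(2)*5*sqrt(3) = -106900*sqrt(6)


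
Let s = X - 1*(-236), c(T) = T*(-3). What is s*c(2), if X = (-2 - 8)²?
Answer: -2016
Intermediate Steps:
c(T) = -3*T
X = 100 (X = (-10)² = 100)
s = 336 (s = 100 - 1*(-236) = 100 + 236 = 336)
s*c(2) = 336*(-3*2) = 336*(-6) = -2016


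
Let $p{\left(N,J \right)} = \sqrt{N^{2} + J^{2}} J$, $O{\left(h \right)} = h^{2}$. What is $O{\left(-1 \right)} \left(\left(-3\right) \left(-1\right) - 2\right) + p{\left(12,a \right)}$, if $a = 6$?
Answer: $1 + 36 \sqrt{5} \approx 81.498$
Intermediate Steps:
$p{\left(N,J \right)} = J \sqrt{J^{2} + N^{2}}$ ($p{\left(N,J \right)} = \sqrt{J^{2} + N^{2}} J = J \sqrt{J^{2} + N^{2}}$)
$O{\left(-1 \right)} \left(\left(-3\right) \left(-1\right) - 2\right) + p{\left(12,a \right)} = \left(-1\right)^{2} \left(\left(-3\right) \left(-1\right) - 2\right) + 6 \sqrt{6^{2} + 12^{2}} = 1 \left(3 - 2\right) + 6 \sqrt{36 + 144} = 1 \cdot 1 + 6 \sqrt{180} = 1 + 6 \cdot 6 \sqrt{5} = 1 + 36 \sqrt{5}$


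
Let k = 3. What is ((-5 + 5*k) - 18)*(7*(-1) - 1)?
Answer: 64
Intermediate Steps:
((-5 + 5*k) - 18)*(7*(-1) - 1) = ((-5 + 5*3) - 18)*(7*(-1) - 1) = ((-5 + 15) - 18)*(-7 - 1) = (10 - 18)*(-8) = -8*(-8) = 64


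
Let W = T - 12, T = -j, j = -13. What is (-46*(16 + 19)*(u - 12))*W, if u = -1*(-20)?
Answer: -12880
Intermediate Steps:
u = 20
T = 13 (T = -1*(-13) = 13)
W = 1 (W = 13 - 12 = 1)
(-46*(16 + 19)*(u - 12))*W = -46*(16 + 19)*(20 - 12)*1 = -1610*8*1 = -46*280*1 = -12880*1 = -12880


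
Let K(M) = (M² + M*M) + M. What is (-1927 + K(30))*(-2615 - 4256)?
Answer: 666487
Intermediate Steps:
K(M) = M + 2*M² (K(M) = (M² + M²) + M = 2*M² + M = M + 2*M²)
(-1927 + K(30))*(-2615 - 4256) = (-1927 + 30*(1 + 2*30))*(-2615 - 4256) = (-1927 + 30*(1 + 60))*(-6871) = (-1927 + 30*61)*(-6871) = (-1927 + 1830)*(-6871) = -97*(-6871) = 666487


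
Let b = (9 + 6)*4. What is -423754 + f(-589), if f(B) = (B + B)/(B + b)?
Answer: -224164688/529 ≈ -4.2375e+5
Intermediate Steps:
b = 60 (b = 15*4 = 60)
f(B) = 2*B/(60 + B) (f(B) = (B + B)/(B + 60) = (2*B)/(60 + B) = 2*B/(60 + B))
-423754 + f(-589) = -423754 + 2*(-589)/(60 - 589) = -423754 + 2*(-589)/(-529) = -423754 + 2*(-589)*(-1/529) = -423754 + 1178/529 = -224164688/529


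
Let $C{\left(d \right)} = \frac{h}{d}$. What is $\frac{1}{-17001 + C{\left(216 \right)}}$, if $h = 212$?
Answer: $- \frac{54}{918001} \approx -5.8823 \cdot 10^{-5}$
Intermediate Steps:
$C{\left(d \right)} = \frac{212}{d}$
$\frac{1}{-17001 + C{\left(216 \right)}} = \frac{1}{-17001 + \frac{212}{216}} = \frac{1}{-17001 + 212 \cdot \frac{1}{216}} = \frac{1}{-17001 + \frac{53}{54}} = \frac{1}{- \frac{918001}{54}} = - \frac{54}{918001}$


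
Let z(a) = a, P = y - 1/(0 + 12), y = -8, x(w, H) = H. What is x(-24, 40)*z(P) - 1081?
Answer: -4213/3 ≈ -1404.3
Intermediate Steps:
P = -97/12 (P = -8 - 1/(0 + 12) = -8 - 1/12 = -97/12 ≈ -8.0833)
x(-24, 40)*z(P) - 1081 = 40*(-97/12) - 1081 = -970/3 - 1081 = -4213/3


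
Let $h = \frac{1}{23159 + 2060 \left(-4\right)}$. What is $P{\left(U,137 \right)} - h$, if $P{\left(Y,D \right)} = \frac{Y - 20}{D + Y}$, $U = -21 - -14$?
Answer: $- \frac{402943}{1939470} \approx -0.20776$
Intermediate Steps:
$U = -7$ ($U = -21 + 14 = -7$)
$P{\left(Y,D \right)} = \frac{-20 + Y}{D + Y}$
$h = \frac{1}{14919}$ ($h = \frac{1}{23159 - 8240} = \frac{1}{14919} \approx 6.7029 \cdot 10^{-5}$)
$P{\left(U,137 \right)} - h = \frac{-20 - 7}{137 - 7} - \frac{1}{14919} = \frac{1}{130} \left(-27\right) - \frac{1}{14919} = - \frac{27}{130} - \frac{1}{14919} = - \frac{402943}{1939470}$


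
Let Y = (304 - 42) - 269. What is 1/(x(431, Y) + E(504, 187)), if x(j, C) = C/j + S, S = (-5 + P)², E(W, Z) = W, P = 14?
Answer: 431/252128 ≈ 0.0017095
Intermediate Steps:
Y = -7 (Y = 262 - 269 = -7)
S = 81 (S = (-5 + 14)² = 9² = 81)
x(j, C) = 81 + C/j (x(j, C) = C/j + 81 = 81 + C/j)
1/(x(431, Y) + E(504, 187)) = 1/((81 - 7/431) + 504) = 1/(34904/431 + 504) = 1/(252128/431) = 431/252128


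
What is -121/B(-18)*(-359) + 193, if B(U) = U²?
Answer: 105971/324 ≈ 327.07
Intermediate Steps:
-121/B(-18)*(-359) + 193 = -121/((-18)²)*(-359) + 193 = -121/324*(-359) + 193 = 43439/324 + 193 = 105971/324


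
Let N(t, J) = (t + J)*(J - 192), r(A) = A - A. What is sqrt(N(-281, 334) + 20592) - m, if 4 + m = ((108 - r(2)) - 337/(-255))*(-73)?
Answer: 2036041/255 + sqrt(28118) ≈ 8152.2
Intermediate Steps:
r(A) = 0
N(t, J) = (-192 + J)*(J + t) (N(t, J) = (J + t)*(-192 + J) = (-192 + J)*(J + t))
m = -2036041/255 (m = -4 + ((108 - 1*0) - 337/(-255))*(-73) = -4 + ((108 + 0) - 337*(-1/255))*(-73) = -4 + (108 + 337/255)*(-73) = -4 + (27877/255)*(-73) = -4 - 2035021/255 = -2036041/255 ≈ -7984.5)
sqrt(N(-281, 334) + 20592) - m = sqrt((334**2 - 192*334 - 192*(-281) + 334*(-281)) + 20592) - 1*(-2036041/255) = sqrt((111556 - 64128 + 53952 - 93854) + 20592) + 2036041/255 = sqrt(7526 + 20592) + 2036041/255 = sqrt(28118) + 2036041/255 = 2036041/255 + sqrt(28118)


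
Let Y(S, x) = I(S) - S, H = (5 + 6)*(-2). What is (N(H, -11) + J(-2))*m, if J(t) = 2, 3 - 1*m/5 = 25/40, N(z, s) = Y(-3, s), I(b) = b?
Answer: 95/4 ≈ 23.750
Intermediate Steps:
H = -22 (H = 11*(-2) = -22)
Y(S, x) = 0 (Y(S, x) = S - S = 0)
N(z, s) = 0
m = 95/8 (m = 15 - 125/40 = 15 - 5*5/8 = 15 - 25/8 = 95/8 ≈ 11.875)
(N(H, -11) + J(-2))*m = (0 + 2)*(95/8) = 2*(95/8) = 95/4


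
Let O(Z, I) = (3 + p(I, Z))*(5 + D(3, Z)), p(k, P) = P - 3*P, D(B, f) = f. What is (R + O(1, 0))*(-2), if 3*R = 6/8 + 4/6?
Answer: -233/18 ≈ -12.944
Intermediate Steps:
R = 17/36 (R = (6/8 + 4/6)/3 = (6*(1/8) + 4*(1/6))/3 = (3/4 + 2/3)/3 = (1/3)*(17/12) = 17/36 ≈ 0.47222)
p(k, P) = -2*P
O(Z, I) = (3 - 2*Z)*(5 + Z)
(R + O(1, 0))*(-2) = (17/36 + (15 - 7*1 - 2*1**2))*(-2) = (17/36 + (15 - 7 - 2*1))*(-2) = (17/36 + (15 - 7 - 2))*(-2) = (17/36 + 6)*(-2) = (233/36)*(-2) = -233/18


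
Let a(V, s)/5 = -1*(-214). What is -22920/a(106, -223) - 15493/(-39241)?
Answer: -88282621/4198787 ≈ -21.026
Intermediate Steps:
a(V, s) = 1070 (a(V, s) = 5*(-1*(-214)) = 5*214 = 1070)
-22920/a(106, -223) - 15493/(-39241) = -22920/1070 - 15493/(-39241) = -22920*1/1070 - 15493*(-1/39241) = -2292/107 + 15493/39241 = -88282621/4198787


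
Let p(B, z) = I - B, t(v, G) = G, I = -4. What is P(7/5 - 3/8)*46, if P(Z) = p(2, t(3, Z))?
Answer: -276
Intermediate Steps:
p(B, z) = -4 - B
P(Z) = -6 (P(Z) = -4 - 1*2 = -4 - 2 = -6)
P(7/5 - 3/8)*46 = -6*46 = -276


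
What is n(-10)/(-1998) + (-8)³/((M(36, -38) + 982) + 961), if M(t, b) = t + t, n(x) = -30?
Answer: -160421/670995 ≈ -0.23908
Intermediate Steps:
M(t, b) = 2*t
n(-10)/(-1998) + (-8)³/((M(36, -38) + 982) + 961) = -30/(-1998) + (-8)³/((2*36 + 982) + 961) = -30*(-1/1998) - 512/((72 + 982) + 961) = 5/333 - 512/(1054 + 961) = 5/333 - 512/2015 = -160421/670995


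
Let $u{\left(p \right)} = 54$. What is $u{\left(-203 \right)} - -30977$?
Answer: $31031$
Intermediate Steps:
$u{\left(-203 \right)} - -30977 = 54 - -30977 = 54 + 30977 = 31031$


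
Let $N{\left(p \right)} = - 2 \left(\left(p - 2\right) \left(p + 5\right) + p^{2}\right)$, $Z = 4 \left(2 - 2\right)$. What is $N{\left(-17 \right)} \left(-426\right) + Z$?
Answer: $440484$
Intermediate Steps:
$Z = 0$ ($Z = 4 \cdot 0 = 0$)
$N{\left(p \right)} = - 2 p^{2} - 2 \left(-2 + p\right) \left(5 + p\right)$ ($N{\left(p \right)} = - 2 \left(\left(-2 + p\right) \left(5 + p\right) + p^{2}\right) = - 2 \left(p^{2} + \left(-2 + p\right) \left(5 + p\right)\right) = - 2 p^{2} - 2 \left(-2 + p\right) \left(5 + p\right)$)
$N{\left(-17 \right)} \left(-426\right) + Z = \left(20 - -102 - 4 \left(-17\right)^{2}\right) \left(-426\right) + 0 = \left(20 + 102 - 1156\right) \left(-426\right) + 0 = \left(-1034\right) \left(-426\right) + 0 = 440484 + 0 = 440484$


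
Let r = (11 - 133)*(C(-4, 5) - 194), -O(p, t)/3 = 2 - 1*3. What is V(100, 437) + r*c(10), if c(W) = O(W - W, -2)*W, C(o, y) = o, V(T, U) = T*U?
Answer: 768380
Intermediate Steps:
O(p, t) = 3 (O(p, t) = -3*(2 - 1*3) = -3*(2 - 3) = -3*(-1) = 3)
r = 24156 (r = (11 - 133)*(-4 - 194) = -122*(-198) = 24156)
c(W) = 3*W
V(100, 437) + r*c(10) = 100*437 + 24156*(3*10) = 43700 + 24156*30 = 43700 + 724680 = 768380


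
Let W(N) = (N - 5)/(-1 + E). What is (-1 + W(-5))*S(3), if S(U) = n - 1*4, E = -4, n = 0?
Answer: -4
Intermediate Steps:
W(N) = 1 - N/5 (W(N) = (N - 5)/(-1 - 4) = (-5 + N)/(-5) = (-5 + N)*(-⅕) = 1 - N/5)
S(U) = -4 (S(U) = 0 - 1*4 = 0 - 4 = -4)
(-1 + W(-5))*S(3) = (-1 + (1 - ⅕*(-5)))*(-4) = (-1 + (1 + 1))*(-4) = (-1 + 2)*(-4) = 1*(-4) = -4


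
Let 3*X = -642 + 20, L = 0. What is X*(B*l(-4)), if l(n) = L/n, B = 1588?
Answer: 0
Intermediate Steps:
X = -622/3 (X = (-642 + 20)/3 = (⅓)*(-622) = -622/3 ≈ -207.33)
l(n) = 0 (l(n) = 0/n = 0)
X*(B*l(-4)) = -987736*0/3 = -622/3*0 = 0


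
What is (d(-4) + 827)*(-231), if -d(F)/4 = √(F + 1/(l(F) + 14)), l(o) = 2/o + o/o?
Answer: -191037 + 924*I*√3306/29 ≈ -1.9104e+5 + 1832.0*I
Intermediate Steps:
l(o) = 1 + 2/o (l(o) = 2/o + 1 = 1 + 2/o)
d(F) = -4*√(F + 1/(14 + (2 + F)/F)) (d(F) = -4*√(F + 1/((2 + F)/F + 14)) = -4*√(F + 1/(14 + (2 + F)/F)))
(d(-4) + 827)*(-231) = (-4*√3*√(-4*(1 + 5*(-4))/(2 + 15*(-4))) + 827)*(-231) = (-4*√3*√(-4*(1 - 20)/(2 - 60)) + 827)*(-231) = (-4*√3*√(-4*(-19)/(-58)) + 827)*(-231) = (-4*√3*√(-4*(-1/58)*(-19)) + 827)*(-231) = (-4*√3*√(-38/29) + 827)*(-231) = (-4*√3*I*√1102/29 + 827)*(-231) = (-4*I*√3306/29 + 827)*(-231) = (827 - 4*I*√3306/29)*(-231) = -191037 + 924*I*√3306/29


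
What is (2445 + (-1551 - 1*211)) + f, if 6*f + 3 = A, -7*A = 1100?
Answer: 27565/42 ≈ 656.31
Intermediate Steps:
A = -1100/7 (A = -1/7*1100 = -1100/7 ≈ -157.14)
f = -1121/42 (f = -1/2 + (1/6)*(-1100/7) = -1/2 - 550/21 = -1121/42 ≈ -26.690)
(2445 + (-1551 - 1*211)) + f = (2445 + (-1551 - 1*211)) - 1121/42 = (2445 + (-1551 - 211)) - 1121/42 = (2445 - 1762) - 1121/42 = 683 - 1121/42 = 27565/42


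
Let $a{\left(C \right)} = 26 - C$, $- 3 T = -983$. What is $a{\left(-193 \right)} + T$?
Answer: $\frac{1640}{3} \approx 546.67$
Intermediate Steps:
$T = \frac{983}{3}$ ($T = \left(- \frac{1}{3}\right) \left(-983\right) = \frac{983}{3} \approx 327.67$)
$a{\left(-193 \right)} + T = \left(26 - -193\right) + \frac{983}{3} = \left(26 + 193\right) + \frac{983}{3} = 219 + \frac{983}{3} = \frac{1640}{3}$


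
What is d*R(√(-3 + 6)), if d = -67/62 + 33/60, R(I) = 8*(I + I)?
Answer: -1316*√3/155 ≈ -14.706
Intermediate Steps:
R(I) = 16*I (R(I) = 8*(2*I) = 16*I)
d = -329/620 (d = -67*1/62 + 33*(1/60) = -67/62 + 11/20 = -329/620 ≈ -0.53065)
d*R(√(-3 + 6)) = -1316*√(-3 + 6)/155 = -1316*√3/155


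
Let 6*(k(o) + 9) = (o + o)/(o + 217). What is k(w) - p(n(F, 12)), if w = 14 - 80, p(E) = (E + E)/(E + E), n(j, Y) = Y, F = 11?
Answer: -1532/151 ≈ -10.146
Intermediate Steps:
p(E) = 1 (p(E) = (2*E)/((2*E)) = (2*E)*(1/(2*E)) = 1)
w = -66
k(o) = -9 + o/(3*(217 + o)) (k(o) = -9 + ((o + o)/(o + 217))/6 = -9 + ((2*o)/(217 + o))/6 = -9 + (2*o/(217 + o))/6 = -9 + o/(3*(217 + o)))
k(w) - p(n(F, 12)) = (-5859 - 26*(-66))/(3*(217 - 66)) - 1*1 = (⅓)*(-5859 + 1716)/151 - 1 = (⅓)*(1/151)*(-4143) - 1 = -1381/151 - 1 = -1532/151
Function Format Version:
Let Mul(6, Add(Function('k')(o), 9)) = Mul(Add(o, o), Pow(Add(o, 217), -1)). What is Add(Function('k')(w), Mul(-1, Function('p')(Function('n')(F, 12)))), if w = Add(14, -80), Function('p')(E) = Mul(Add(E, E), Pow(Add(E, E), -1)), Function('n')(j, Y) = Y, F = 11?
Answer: Rational(-1532, 151) ≈ -10.146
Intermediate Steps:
Function('p')(E) = 1 (Function('p')(E) = Mul(Mul(2, E), Pow(Mul(2, E), -1)) = Mul(Mul(2, E), Mul(Rational(1, 2), Pow(E, -1))) = 1)
w = -66
Function('k')(o) = Add(-9, Mul(Rational(1, 3), o, Pow(Add(217, o), -1))) (Function('k')(o) = Add(-9, Mul(Rational(1, 6), Mul(Add(o, o), Pow(Add(o, 217), -1)))) = Add(-9, Mul(Rational(1, 6), Mul(Mul(2, o), Pow(Add(217, o), -1)))) = Add(-9, Mul(Rational(1, 6), Mul(2, o, Pow(Add(217, o), -1)))) = Add(-9, Mul(Rational(1, 3), o, Pow(Add(217, o), -1))))
Add(Function('k')(w), Mul(-1, Function('p')(Function('n')(F, 12)))) = Add(Mul(Rational(1, 3), Pow(Add(217, -66), -1), Add(-5859, Mul(-26, -66))), Mul(-1, 1)) = Add(Mul(Rational(1, 3), Pow(151, -1), Add(-5859, 1716)), -1) = Add(Mul(Rational(1, 3), Rational(1, 151), -4143), -1) = Add(Rational(-1381, 151), -1) = Rational(-1532, 151)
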